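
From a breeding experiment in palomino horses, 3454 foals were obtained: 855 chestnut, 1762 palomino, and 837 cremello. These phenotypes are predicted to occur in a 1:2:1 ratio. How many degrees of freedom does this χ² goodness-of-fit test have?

2

A goodness-of-fit test with 3 phenotype classes has df = 3 − 1 = 2.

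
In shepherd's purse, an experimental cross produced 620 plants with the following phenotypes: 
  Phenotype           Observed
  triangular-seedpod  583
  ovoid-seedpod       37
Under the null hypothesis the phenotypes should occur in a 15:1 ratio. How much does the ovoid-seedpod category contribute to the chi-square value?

Expected counts for N = 620 under a 15:1 ratio (total parts = 16):
  triangular-seedpod: 620 × 15/16 = 581.25
  ovoid-seedpod: 620 × 1/16 = 38.75
Contribution of ovoid-seedpod: (37 − 38.75)² / 38.75 = 0.0790

0.079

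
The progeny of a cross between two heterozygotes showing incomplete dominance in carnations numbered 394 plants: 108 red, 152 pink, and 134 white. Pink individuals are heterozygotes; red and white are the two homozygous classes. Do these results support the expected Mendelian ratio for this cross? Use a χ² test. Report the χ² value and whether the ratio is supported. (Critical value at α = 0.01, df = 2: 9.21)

23.990; not consistent

With incomplete dominance, a heterozygote × heterozygote cross gives a 1:2:1 phenotypic ratio.
Total ratio parts = 4. Expected numbers out of 394:
  red: 394 × 1/4 = 98.5
  pink: 394 × 2/4 = 197
  white: 394 × 1/4 = 98.5
χ² = Σ (O − E)² / E
  red: (108 − 98.5)² / 98.5 = 0.9162
  pink: (152 − 197)² / 197 = 10.2792
  white: (134 − 98.5)² / 98.5 = 12.7944
χ² = 0.9162 + 10.2792 + 12.7944 = 23.9898 ≈ 23.990
Degrees of freedom = 3 − 1 = 2; critical value at α = 0.01 is 9.21.
Since 23.990 > 9.21, we reject the null hypothesis — the data do not fit the 1:2:1 ratio.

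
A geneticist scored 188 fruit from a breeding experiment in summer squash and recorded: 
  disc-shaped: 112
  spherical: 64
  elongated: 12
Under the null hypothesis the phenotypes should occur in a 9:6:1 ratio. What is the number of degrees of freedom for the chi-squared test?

A goodness-of-fit test with 3 phenotype classes has df = 3 − 1 = 2.

2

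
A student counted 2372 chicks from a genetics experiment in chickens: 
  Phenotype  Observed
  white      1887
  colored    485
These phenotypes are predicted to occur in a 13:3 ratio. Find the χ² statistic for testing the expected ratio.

Expected counts for N = 2372 under a 13:3 ratio (total parts = 16):
  white: 2372 × 13/16 = 1927.25
  colored: 2372 × 3/16 = 444.75
χ² = Σ (O − E)² / E
  white: (1887 − 1927.25)² / 1927.25 = 0.8406
  colored: (485 − 444.75)² / 444.75 = 3.6426
χ² = 0.8406 + 3.6426 = 4.4832 ≈ 4.483

4.483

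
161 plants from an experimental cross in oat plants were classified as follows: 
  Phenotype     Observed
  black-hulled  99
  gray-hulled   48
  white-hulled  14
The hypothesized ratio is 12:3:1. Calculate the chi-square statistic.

Total ratio parts = 16. Expected numbers out of 161:
  black-hulled: 161 × 12/16 = 120.75
  gray-hulled: 161 × 3/16 = 30.1875
  white-hulled: 161 × 1/16 = 10.0625
χ² = Σ (O − E)² / E
  black-hulled: (99 − 120.75)² / 120.75 = 3.9177
  gray-hulled: (48 − 30.1875)² / 30.1875 = 10.5105
  white-hulled: (14 − 10.0625)² / 10.0625 = 1.5408
χ² = 3.9177 + 10.5105 + 1.5408 = 15.969

15.969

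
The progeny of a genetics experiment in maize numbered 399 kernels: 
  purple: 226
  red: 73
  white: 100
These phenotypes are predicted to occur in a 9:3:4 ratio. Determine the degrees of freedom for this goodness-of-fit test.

A goodness-of-fit test with 3 phenotype classes has df = 3 − 1 = 2.

2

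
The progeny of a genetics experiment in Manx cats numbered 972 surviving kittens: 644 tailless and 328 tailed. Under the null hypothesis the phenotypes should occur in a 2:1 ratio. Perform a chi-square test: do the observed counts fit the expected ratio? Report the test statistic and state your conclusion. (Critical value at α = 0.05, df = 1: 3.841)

0.074; consistent

Expected counts for N = 972 under a 2:1 ratio (total parts = 3):
  tailless: 972 × 2/3 = 648
  tailed: 972 × 1/3 = 324
χ² = Σ (O − E)² / E
  tailless: (644 − 648)² / 648 = 0.0247
  tailed: (328 − 324)² / 324 = 0.0494
χ² = 0.0247 + 0.0494 = 0.0741 ≈ 0.074
Degrees of freedom = 2 − 1 = 1; critical value at α = 0.05 is 3.841.
Since 0.074 < 3.841, we fail to reject the null hypothesis — the data are consistent with the 2:1 ratio.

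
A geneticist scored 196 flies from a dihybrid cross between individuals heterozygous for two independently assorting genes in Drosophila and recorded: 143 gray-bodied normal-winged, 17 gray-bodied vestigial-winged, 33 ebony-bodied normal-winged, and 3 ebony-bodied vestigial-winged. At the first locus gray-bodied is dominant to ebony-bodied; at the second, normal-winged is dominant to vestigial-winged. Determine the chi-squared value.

27.710

A dihybrid F₂ with independent assortment and complete dominance at both loci gives a 9:3:3:1 phenotypic ratio.
Expected counts for N = 196 under a 9:3:3:1 ratio (total parts = 16):
  gray-bodied normal-winged: 196 × 9/16 = 110.25
  gray-bodied vestigial-winged: 196 × 3/16 = 36.75
  ebony-bodied normal-winged: 196 × 3/16 = 36.75
  ebony-bodied vestigial-winged: 196 × 1/16 = 12.25
χ² = Σ (O − E)² / E
  gray-bodied normal-winged: (143 − 110.25)² / 110.25 = 9.7285
  gray-bodied vestigial-winged: (17 − 36.75)² / 36.75 = 10.6139
  ebony-bodied normal-winged: (33 − 36.75)² / 36.75 = 0.3827
  ebony-bodied vestigial-winged: (3 − 12.25)² / 12.25 = 6.9847
χ² = 9.7285 + 10.6139 + 0.3827 + 6.9847 = 27.7098 ≈ 27.710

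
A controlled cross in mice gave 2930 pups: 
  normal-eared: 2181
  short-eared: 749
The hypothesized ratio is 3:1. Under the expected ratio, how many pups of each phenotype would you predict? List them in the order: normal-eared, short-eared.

2197.5, 732.5

The 3:1 ratio has 4 parts, so with N = 2930 the expected counts are:
  normal-eared: 2930 × 3/4 = 2197.5
  short-eared: 2930 × 1/4 = 732.5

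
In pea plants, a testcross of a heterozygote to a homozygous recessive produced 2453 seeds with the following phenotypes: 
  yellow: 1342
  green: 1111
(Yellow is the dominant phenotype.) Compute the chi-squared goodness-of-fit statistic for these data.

21.753

A testcross of a heterozygote (Aa × aa) gives a 1:1 phenotypic ratio.
Under the 1:1 hypothesis (Σ ratio = 2, N = 2453):
  yellow: 2453 × 1/2 = 1226.5
  green: 2453 × 1/2 = 1226.5
χ² = Σ (O − E)² / E
  yellow: (1342 − 1226.5)² / 1226.5 = 10.8767
  green: (1111 − 1226.5)² / 1226.5 = 10.8767
χ² = 10.8767 + 10.8767 = 21.7534 ≈ 21.753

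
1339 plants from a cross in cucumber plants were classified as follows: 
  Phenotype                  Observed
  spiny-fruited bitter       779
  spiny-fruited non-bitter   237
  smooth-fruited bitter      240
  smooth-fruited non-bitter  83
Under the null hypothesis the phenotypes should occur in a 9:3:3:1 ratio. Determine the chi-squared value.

2.165

Under the 9:3:3:1 hypothesis (Σ ratio = 16, N = 1339):
  spiny-fruited bitter: 1339 × 9/16 = 753.1875
  spiny-fruited non-bitter: 1339 × 3/16 = 251.0625
  smooth-fruited bitter: 1339 × 3/16 = 251.0625
  smooth-fruited non-bitter: 1339 × 1/16 = 83.6875
χ² = Σ (O − E)² / E
  spiny-fruited bitter: (779 − 753.1875)² / 753.1875 = 0.8846
  spiny-fruited non-bitter: (237 − 251.0625)² / 251.0625 = 0.7877
  smooth-fruited bitter: (240 − 251.0625)² / 251.0625 = 0.4874
  smooth-fruited non-bitter: (83 − 83.6875)² / 83.6875 = 0.0056
χ² = 0.8846 + 0.7877 + 0.4874 + 0.0056 = 2.1653 ≈ 2.165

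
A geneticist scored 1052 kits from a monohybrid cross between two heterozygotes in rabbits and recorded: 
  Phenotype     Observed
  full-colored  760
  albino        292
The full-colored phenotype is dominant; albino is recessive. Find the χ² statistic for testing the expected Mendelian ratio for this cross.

For a monohybrid cross between heterozygotes with complete dominance, the expected phenotypic ratio is 3:1.
Under the 3:1 hypothesis (Σ ratio = 4, N = 1052):
  full-colored: 1052 × 3/4 = 789
  albino: 1052 × 1/4 = 263
χ² = Σ (O − E)² / E
  full-colored: (760 − 789)² / 789 = 1.0659
  albino: (292 − 263)² / 263 = 3.1977
χ² = 1.0659 + 3.1977 = 4.2636 ≈ 4.264

4.264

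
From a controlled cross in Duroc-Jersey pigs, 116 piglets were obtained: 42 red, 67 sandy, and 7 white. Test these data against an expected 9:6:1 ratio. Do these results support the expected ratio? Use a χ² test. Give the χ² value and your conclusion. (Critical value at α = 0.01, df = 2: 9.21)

20.989; not consistent

Expected counts for N = 116 under a 9:6:1 ratio (total parts = 16):
  red: 116 × 9/16 = 65.25
  sandy: 116 × 6/16 = 43.5
  white: 116 × 1/16 = 7.25
χ² = Σ (O − E)² / E
  red: (42 − 65.25)² / 65.25 = 8.2845
  sandy: (67 − 43.5)² / 43.5 = 12.6954
  white: (7 − 7.25)² / 7.25 = 0.0086
χ² = 8.2845 + 12.6954 + 0.0086 = 20.9885 ≈ 20.989
Degrees of freedom = 3 − 1 = 2; critical value at α = 0.01 is 9.21.
Since 20.989 > 9.21, we reject the null hypothesis — the data do not fit the 9:6:1 ratio.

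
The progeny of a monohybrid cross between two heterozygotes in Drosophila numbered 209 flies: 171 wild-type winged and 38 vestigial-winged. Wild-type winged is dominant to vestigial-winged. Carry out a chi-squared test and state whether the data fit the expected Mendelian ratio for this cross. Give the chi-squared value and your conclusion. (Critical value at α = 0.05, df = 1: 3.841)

For a monohybrid cross between heterozygotes with complete dominance, the expected phenotypic ratio is 3:1.
Under the 3:1 hypothesis (Σ ratio = 4, N = 209):
  wild-type winged: 209 × 3/4 = 156.75
  vestigial-winged: 209 × 1/4 = 52.25
χ² = Σ (O − E)² / E
  wild-type winged: (171 − 156.75)² / 156.75 = 1.2955
  vestigial-winged: (38 − 52.25)² / 52.25 = 3.8864
χ² = 1.2955 + 3.8864 = 5.1819 ≈ 5.182
Degrees of freedom = 2 − 1 = 1; critical value at α = 0.05 is 3.841.
Since 5.182 > 3.841, we reject the null hypothesis — the data do not fit the 3:1 ratio.

5.182; not consistent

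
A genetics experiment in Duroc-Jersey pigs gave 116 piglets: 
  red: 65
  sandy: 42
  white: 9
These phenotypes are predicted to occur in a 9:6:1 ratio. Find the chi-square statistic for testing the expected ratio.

0.475

Total ratio parts = 16. Expected numbers out of 116:
  red: 116 × 9/16 = 65.25
  sandy: 116 × 6/16 = 43.5
  white: 116 × 1/16 = 7.25
χ² = Σ (O − E)² / E
  red: (65 − 65.25)² / 65.25 = 0.0010
  sandy: (42 − 43.5)² / 43.5 = 0.0517
  white: (9 − 7.25)² / 7.25 = 0.4224
χ² = 0.0010 + 0.0517 + 0.4224 = 0.4751 ≈ 0.475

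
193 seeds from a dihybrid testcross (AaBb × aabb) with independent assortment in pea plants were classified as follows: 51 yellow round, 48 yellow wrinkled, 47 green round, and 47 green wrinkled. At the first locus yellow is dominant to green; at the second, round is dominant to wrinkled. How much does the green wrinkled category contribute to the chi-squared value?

A dihybrid testcross with independent assortment gives a 1:1:1:1 ratio.
Under the 1:1:1:1 hypothesis (Σ ratio = 4, N = 193):
  yellow round: 193 × 1/4 = 48.25
  yellow wrinkled: 193 × 1/4 = 48.25
  green round: 193 × 1/4 = 48.25
  green wrinkled: 193 × 1/4 = 48.25
Contribution of green wrinkled: (47 − 48.25)² / 48.25 = 0.0324

0.032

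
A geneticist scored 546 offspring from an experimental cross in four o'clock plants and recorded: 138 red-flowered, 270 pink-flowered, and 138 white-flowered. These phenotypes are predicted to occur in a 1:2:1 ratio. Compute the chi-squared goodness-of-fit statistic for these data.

0.066

Under the 1:2:1 hypothesis (Σ ratio = 4, N = 546):
  red-flowered: 546 × 1/4 = 136.5
  pink-flowered: 546 × 2/4 = 273
  white-flowered: 546 × 1/4 = 136.5
χ² = Σ (O − E)² / E
  red-flowered: (138 − 136.5)² / 136.5 = 0.0165
  pink-flowered: (270 − 273)² / 273 = 0.0330
  white-flowered: (138 − 136.5)² / 136.5 = 0.0165
χ² = 0.0165 + 0.0330 + 0.0165 = 0.066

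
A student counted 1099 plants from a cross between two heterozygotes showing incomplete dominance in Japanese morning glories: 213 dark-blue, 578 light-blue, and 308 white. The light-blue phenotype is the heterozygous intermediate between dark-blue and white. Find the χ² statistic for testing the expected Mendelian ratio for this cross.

19.380

With incomplete dominance, a heterozygote × heterozygote cross gives a 1:2:1 phenotypic ratio.
Under the 1:2:1 hypothesis (Σ ratio = 4, N = 1099):
  dark-blue: 1099 × 1/4 = 274.75
  light-blue: 1099 × 2/4 = 549.5
  white: 1099 × 1/4 = 274.75
χ² = Σ (O − E)² / E
  dark-blue: (213 − 274.75)² / 274.75 = 13.8783
  light-blue: (578 − 549.5)² / 549.5 = 1.4782
  white: (308 − 274.75)² / 274.75 = 4.0239
χ² = 13.8783 + 1.4782 + 4.0239 = 19.3804 ≈ 19.380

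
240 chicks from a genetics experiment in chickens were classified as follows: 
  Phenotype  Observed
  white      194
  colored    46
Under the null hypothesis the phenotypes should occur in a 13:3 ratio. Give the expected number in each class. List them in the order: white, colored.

Under the 13:3 hypothesis (Σ ratio = 16, N = 240):
  white: 240 × 13/16 = 195
  colored: 240 × 3/16 = 45

195, 45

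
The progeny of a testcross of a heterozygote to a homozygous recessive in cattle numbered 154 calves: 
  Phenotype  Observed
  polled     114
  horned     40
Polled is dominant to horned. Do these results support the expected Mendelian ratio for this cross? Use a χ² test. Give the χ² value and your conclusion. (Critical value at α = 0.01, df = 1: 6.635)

35.558; not consistent

A testcross of a heterozygote (Aa × aa) gives a 1:1 phenotypic ratio.
Total ratio parts = 2. Expected numbers out of 154:
  polled: 154 × 1/2 = 77
  horned: 154 × 1/2 = 77
χ² = Σ (O − E)² / E
  polled: (114 − 77)² / 77 = 17.7792
  horned: (40 − 77)² / 77 = 17.7792
χ² = 17.7792 + 17.7792 = 35.5584 ≈ 35.558
Degrees of freedom = 2 − 1 = 1; critical value at α = 0.01 is 6.635.
Since 35.558 > 6.635, we reject the null hypothesis — the data do not fit the 1:1 ratio.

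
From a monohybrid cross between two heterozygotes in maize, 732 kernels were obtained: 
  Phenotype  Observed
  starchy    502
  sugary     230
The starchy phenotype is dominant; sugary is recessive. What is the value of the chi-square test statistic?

For a monohybrid cross between heterozygotes with complete dominance, the expected phenotypic ratio is 3:1.
Under the 3:1 hypothesis (Σ ratio = 4, N = 732):
  starchy: 732 × 3/4 = 549
  sugary: 732 × 1/4 = 183
χ² = Σ (O − E)² / E
  starchy: (502 − 549)² / 549 = 4.0237
  sugary: (230 − 183)² / 183 = 12.0710
χ² = 4.0237 + 12.0710 = 16.0947 ≈ 16.095

16.095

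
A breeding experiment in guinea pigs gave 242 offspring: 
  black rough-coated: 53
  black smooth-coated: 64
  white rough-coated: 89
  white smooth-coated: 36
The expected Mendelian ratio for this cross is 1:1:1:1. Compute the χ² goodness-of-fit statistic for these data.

24.479

Expected counts for N = 242 under a 1:1:1:1 ratio (total parts = 4):
  black rough-coated: 242 × 1/4 = 60.5
  black smooth-coated: 242 × 1/4 = 60.5
  white rough-coated: 242 × 1/4 = 60.5
  white smooth-coated: 242 × 1/4 = 60.5
χ² = Σ (O − E)² / E
  black rough-coated: (53 − 60.5)² / 60.5 = 0.9298
  black smooth-coated: (64 − 60.5)² / 60.5 = 0.2025
  white rough-coated: (89 − 60.5)² / 60.5 = 13.4256
  white smooth-coated: (36 − 60.5)² / 60.5 = 9.9215
χ² = 0.9298 + 0.2025 + 13.4256 + 9.9215 = 24.4794 ≈ 24.479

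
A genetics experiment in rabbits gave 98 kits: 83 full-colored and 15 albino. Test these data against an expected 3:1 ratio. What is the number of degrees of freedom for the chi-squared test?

A goodness-of-fit test with 2 phenotype classes has df = 2 − 1 = 1.

1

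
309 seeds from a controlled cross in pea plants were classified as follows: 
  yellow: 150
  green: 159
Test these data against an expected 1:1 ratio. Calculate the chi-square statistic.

0.262

Expected counts for N = 309 under a 1:1 ratio (total parts = 2):
  yellow: 309 × 1/2 = 154.5
  green: 309 × 1/2 = 154.5
χ² = Σ (O − E)² / E
  yellow: (150 − 154.5)² / 154.5 = 0.1311
  green: (159 − 154.5)² / 154.5 = 0.1311
χ² = 0.1311 + 0.1311 = 0.2622 ≈ 0.262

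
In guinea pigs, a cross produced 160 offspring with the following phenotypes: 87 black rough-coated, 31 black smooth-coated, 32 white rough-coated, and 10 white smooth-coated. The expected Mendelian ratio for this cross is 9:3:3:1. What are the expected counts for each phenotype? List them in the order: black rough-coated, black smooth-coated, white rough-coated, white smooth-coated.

90, 30, 30, 10

Total ratio parts = 16. Expected numbers out of 160:
  black rough-coated: 160 × 9/16 = 90
  black smooth-coated: 160 × 3/16 = 30
  white rough-coated: 160 × 3/16 = 30
  white smooth-coated: 160 × 1/16 = 10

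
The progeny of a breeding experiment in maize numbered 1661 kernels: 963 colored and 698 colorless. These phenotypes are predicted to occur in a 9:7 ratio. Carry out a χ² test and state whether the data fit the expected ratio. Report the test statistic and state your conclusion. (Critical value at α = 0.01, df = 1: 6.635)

2.013; consistent

Total ratio parts = 16. Expected numbers out of 1661:
  colored: 1661 × 9/16 = 934.3125
  colorless: 1661 × 7/16 = 726.6875
χ² = Σ (O − E)² / E
  colored: (963 − 934.3125)² / 934.3125 = 0.8808
  colorless: (698 − 726.6875)² / 726.6875 = 1.1325
χ² = 0.8808 + 1.1325 = 2.0133 ≈ 2.013
Degrees of freedom = 2 − 1 = 1; critical value at α = 0.01 is 6.635.
Since 2.013 < 6.635, we fail to reject the null hypothesis — the data are consistent with the 9:7 ratio.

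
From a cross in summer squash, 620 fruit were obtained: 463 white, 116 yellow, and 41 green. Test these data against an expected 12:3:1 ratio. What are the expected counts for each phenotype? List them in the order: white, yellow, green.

465, 116.25, 38.75

The 12:3:1 ratio has 16 parts, so with N = 620 the expected counts are:
  white: 620 × 12/16 = 465
  yellow: 620 × 3/16 = 116.25
  green: 620 × 1/16 = 38.75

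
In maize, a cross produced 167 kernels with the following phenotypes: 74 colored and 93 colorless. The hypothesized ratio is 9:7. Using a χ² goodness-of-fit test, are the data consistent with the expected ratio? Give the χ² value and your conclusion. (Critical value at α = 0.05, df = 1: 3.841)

9.672; not consistent

Total ratio parts = 16. Expected numbers out of 167:
  colored: 167 × 9/16 = 93.9375
  colorless: 167 × 7/16 = 73.0625
χ² = Σ (O − E)² / E
  colored: (74 − 93.9375)² / 93.9375 = 4.2316
  colorless: (93 − 73.0625)² / 73.0625 = 5.4406
χ² = 4.2316 + 5.4406 = 9.6722 ≈ 9.672
Degrees of freedom = 2 − 1 = 1; critical value at α = 0.05 is 3.841.
Since 9.672 > 3.841, we reject the null hypothesis — the data do not fit the 9:7 ratio.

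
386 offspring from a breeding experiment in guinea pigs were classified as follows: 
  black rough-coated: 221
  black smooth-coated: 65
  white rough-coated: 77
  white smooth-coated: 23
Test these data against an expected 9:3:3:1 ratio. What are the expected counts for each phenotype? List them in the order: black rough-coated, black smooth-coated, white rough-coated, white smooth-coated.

217.125, 72.375, 72.375, 24.125

The 9:3:3:1 ratio has 16 parts, so with N = 386 the expected counts are:
  black rough-coated: 386 × 9/16 = 217.125
  black smooth-coated: 386 × 3/16 = 72.375
  white rough-coated: 386 × 3/16 = 72.375
  white smooth-coated: 386 × 1/16 = 24.125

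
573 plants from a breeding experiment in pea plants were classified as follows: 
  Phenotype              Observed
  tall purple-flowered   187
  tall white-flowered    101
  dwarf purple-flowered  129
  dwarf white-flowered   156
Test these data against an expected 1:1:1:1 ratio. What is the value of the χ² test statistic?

Total ratio parts = 4. Expected numbers out of 573:
  tall purple-flowered: 573 × 1/4 = 143.25
  tall white-flowered: 573 × 1/4 = 143.25
  dwarf purple-flowered: 573 × 1/4 = 143.25
  dwarf white-flowered: 573 × 1/4 = 143.25
χ² = Σ (O − E)² / E
  tall purple-flowered: (187 − 143.25)² / 143.25 = 13.3617
  tall white-flowered: (101 − 143.25)² / 143.25 = 12.4612
  dwarf purple-flowered: (129 − 143.25)² / 143.25 = 1.4175
  dwarf white-flowered: (156 − 143.25)² / 143.25 = 1.1348
χ² = 13.3617 + 12.4612 + 1.4175 + 1.1348 = 28.3752 ≈ 28.375

28.375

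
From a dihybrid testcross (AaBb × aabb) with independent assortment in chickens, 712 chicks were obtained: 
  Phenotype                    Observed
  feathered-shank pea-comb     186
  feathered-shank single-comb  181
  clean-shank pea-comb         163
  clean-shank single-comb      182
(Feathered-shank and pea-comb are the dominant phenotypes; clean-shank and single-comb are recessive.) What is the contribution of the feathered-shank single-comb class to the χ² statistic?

0.051

A dihybrid testcross with independent assortment gives a 1:1:1:1 ratio.
Total ratio parts = 4. Expected numbers out of 712:
  feathered-shank pea-comb: 712 × 1/4 = 178
  feathered-shank single-comb: 712 × 1/4 = 178
  clean-shank pea-comb: 712 × 1/4 = 178
  clean-shank single-comb: 712 × 1/4 = 178
Contribution of feathered-shank single-comb: (181 − 178)² / 178 = 0.0506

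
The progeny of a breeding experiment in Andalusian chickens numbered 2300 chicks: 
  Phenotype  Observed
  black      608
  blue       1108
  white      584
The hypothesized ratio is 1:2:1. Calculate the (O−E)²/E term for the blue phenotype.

Under the 1:2:1 hypothesis (Σ ratio = 4, N = 2300):
  black: 2300 × 1/4 = 575
  blue: 2300 × 2/4 = 1150
  white: 2300 × 1/4 = 575
Contribution of blue: (1108 − 1150)² / 1150 = 1.5339

1.534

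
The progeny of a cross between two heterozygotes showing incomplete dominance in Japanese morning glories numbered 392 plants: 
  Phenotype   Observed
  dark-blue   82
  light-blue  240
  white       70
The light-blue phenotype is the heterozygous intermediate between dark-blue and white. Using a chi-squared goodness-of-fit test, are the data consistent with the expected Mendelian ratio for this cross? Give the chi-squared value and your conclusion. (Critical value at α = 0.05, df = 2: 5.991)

20.490; not consistent

With incomplete dominance, a heterozygote × heterozygote cross gives a 1:2:1 phenotypic ratio.
Under the 1:2:1 hypothesis (Σ ratio = 4, N = 392):
  dark-blue: 392 × 1/4 = 98
  light-blue: 392 × 2/4 = 196
  white: 392 × 1/4 = 98
χ² = Σ (O − E)² / E
  dark-blue: (82 − 98)² / 98 = 2.6122
  light-blue: (240 − 196)² / 196 = 9.8776
  white: (70 − 98)² / 98 = 8.0000
χ² = 2.6122 + 9.8776 + 8.0000 = 20.4898 ≈ 20.490
Degrees of freedom = 3 − 1 = 2; critical value at α = 0.05 is 5.991.
Since 20.490 > 5.991, we reject the null hypothesis — the data do not fit the 1:2:1 ratio.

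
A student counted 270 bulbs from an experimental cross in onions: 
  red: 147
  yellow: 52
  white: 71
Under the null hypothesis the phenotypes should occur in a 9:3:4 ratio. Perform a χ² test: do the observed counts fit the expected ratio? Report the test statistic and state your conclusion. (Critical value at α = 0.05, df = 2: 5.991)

Under the 9:3:4 hypothesis (Σ ratio = 16, N = 270):
  red: 270 × 9/16 = 151.875
  yellow: 270 × 3/16 = 50.625
  white: 270 × 4/16 = 67.5
χ² = Σ (O − E)² / E
  red: (147 − 151.875)² / 151.875 = 0.1565
  yellow: (52 − 50.625)² / 50.625 = 0.0373
  white: (71 − 67.5)² / 67.5 = 0.1815
χ² = 0.1565 + 0.0373 + 0.1815 = 0.3753 ≈ 0.375
Degrees of freedom = 3 − 1 = 2; critical value at α = 0.05 is 5.991.
Since 0.375 < 5.991, we fail to reject the null hypothesis — the data are consistent with the 9:3:4 ratio.

0.375; consistent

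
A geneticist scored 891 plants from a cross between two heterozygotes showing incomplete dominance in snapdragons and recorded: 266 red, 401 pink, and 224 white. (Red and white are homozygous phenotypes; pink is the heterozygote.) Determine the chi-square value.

With incomplete dominance, a heterozygote × heterozygote cross gives a 1:2:1 phenotypic ratio.
Expected counts for N = 891 under a 1:2:1 ratio (total parts = 4):
  red: 891 × 1/4 = 222.75
  pink: 891 × 2/4 = 445.5
  white: 891 × 1/4 = 222.75
χ² = Σ (O − E)² / E
  red: (266 − 222.75)² / 222.75 = 8.3976
  pink: (401 − 445.5)² / 445.5 = 4.4450
  white: (224 − 222.75)² / 222.75 = 0.0070
χ² = 8.3976 + 4.4450 + 0.0070 = 12.8496 ≈ 12.850

12.850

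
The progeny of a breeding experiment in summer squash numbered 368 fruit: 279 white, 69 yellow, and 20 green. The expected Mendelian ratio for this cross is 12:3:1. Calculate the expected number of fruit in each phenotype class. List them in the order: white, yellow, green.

276, 69, 23

Expected counts for N = 368 under a 12:3:1 ratio (total parts = 16):
  white: 368 × 12/16 = 276
  yellow: 368 × 3/16 = 69
  green: 368 × 1/16 = 23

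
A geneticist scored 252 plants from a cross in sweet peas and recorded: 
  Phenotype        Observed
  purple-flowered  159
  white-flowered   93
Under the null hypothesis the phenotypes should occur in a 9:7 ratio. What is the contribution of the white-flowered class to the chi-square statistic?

Expected counts for N = 252 under a 9:7 ratio (total parts = 16):
  purple-flowered: 252 × 9/16 = 141.75
  white-flowered: 252 × 7/16 = 110.25
Contribution of white-flowered: (93 − 110.25)² / 110.25 = 2.6990

2.699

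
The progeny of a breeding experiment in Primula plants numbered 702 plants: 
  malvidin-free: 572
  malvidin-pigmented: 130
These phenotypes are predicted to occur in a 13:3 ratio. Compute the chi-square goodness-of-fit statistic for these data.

The 13:3 ratio has 16 parts, so with N = 702 the expected counts are:
  malvidin-free: 702 × 13/16 = 570.375
  malvidin-pigmented: 702 × 3/16 = 131.625
χ² = Σ (O − E)² / E
  malvidin-free: (572 − 570.375)² / 570.375 = 0.0046
  malvidin-pigmented: (130 − 131.625)² / 131.625 = 0.0201
χ² = 0.0046 + 0.0201 = 0.0247 ≈ 0.025

0.025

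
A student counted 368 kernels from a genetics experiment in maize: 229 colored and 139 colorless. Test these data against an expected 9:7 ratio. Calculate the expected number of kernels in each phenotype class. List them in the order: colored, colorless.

207, 161

Expected counts for N = 368 under a 9:7 ratio (total parts = 16):
  colored: 368 × 9/16 = 207
  colorless: 368 × 7/16 = 161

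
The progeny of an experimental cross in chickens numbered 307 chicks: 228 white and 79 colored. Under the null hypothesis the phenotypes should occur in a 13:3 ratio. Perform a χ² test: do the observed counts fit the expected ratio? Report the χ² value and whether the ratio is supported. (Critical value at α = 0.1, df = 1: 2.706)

Total ratio parts = 16. Expected numbers out of 307:
  white: 307 × 13/16 = 249.4375
  colored: 307 × 3/16 = 57.5625
χ² = Σ (O − E)² / E
  white: (228 − 249.4375)² / 249.4375 = 1.8424
  colored: (79 − 57.5625)² / 57.5625 = 7.9838
χ² = 1.8424 + 7.9838 = 9.8262 ≈ 9.826
Degrees of freedom = 2 − 1 = 1; critical value at α = 0.1 is 2.706.
Since 9.826 > 2.706, we reject the null hypothesis — the data do not fit the 13:3 ratio.

9.826; not consistent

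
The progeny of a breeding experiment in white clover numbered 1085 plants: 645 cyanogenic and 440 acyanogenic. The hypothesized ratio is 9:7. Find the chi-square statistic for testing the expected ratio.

4.506

Total ratio parts = 16. Expected numbers out of 1085:
  cyanogenic: 1085 × 9/16 = 610.3125
  acyanogenic: 1085 × 7/16 = 474.6875
χ² = Σ (O − E)² / E
  cyanogenic: (645 − 610.3125)² / 610.3125 = 1.9715
  acyanogenic: (440 − 474.6875)² / 474.6875 = 2.5348
χ² = 1.9715 + 2.5348 = 4.5063 ≈ 4.506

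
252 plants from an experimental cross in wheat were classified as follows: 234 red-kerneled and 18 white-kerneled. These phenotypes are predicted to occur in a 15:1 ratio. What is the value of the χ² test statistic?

Under the 15:1 hypothesis (Σ ratio = 16, N = 252):
  red-kerneled: 252 × 15/16 = 236.25
  white-kerneled: 252 × 1/16 = 15.75
χ² = Σ (O − E)² / E
  red-kerneled: (234 − 236.25)² / 236.25 = 0.0214
  white-kerneled: (18 − 15.75)² / 15.75 = 0.3214
χ² = 0.0214 + 0.3214 = 0.3428 ≈ 0.343

0.343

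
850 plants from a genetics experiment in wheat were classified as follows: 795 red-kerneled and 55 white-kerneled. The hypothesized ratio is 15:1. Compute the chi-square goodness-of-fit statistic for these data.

Under the 15:1 hypothesis (Σ ratio = 16, N = 850):
  red-kerneled: 850 × 15/16 = 796.875
  white-kerneled: 850 × 1/16 = 53.125
χ² = Σ (O − E)² / E
  red-kerneled: (795 − 796.875)² / 796.875 = 0.0044
  white-kerneled: (55 − 53.125)² / 53.125 = 0.0662
χ² = 0.0044 + 0.0662 = 0.0706 ≈ 0.071

0.071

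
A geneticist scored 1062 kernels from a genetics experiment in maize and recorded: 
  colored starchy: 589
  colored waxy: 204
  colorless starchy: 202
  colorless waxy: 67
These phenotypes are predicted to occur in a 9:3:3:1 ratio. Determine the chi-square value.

The 9:3:3:1 ratio has 16 parts, so with N = 1062 the expected counts are:
  colored starchy: 1062 × 9/16 = 597.375
  colored waxy: 1062 × 3/16 = 199.125
  colorless starchy: 1062 × 3/16 = 199.125
  colorless waxy: 1062 × 1/16 = 66.375
χ² = Σ (O − E)² / E
  colored starchy: (589 − 597.375)² / 597.375 = 0.1174
  colored waxy: (204 − 199.125)² / 199.125 = 0.1194
  colorless starchy: (202 − 199.125)² / 199.125 = 0.0415
  colorless waxy: (67 − 66.375)² / 66.375 = 0.0059
χ² = 0.1174 + 0.1194 + 0.0415 + 0.0059 = 0.2842 ≈ 0.284

0.284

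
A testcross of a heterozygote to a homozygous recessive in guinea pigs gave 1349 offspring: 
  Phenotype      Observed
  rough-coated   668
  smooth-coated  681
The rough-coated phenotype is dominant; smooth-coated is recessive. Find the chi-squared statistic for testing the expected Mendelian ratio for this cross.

A testcross of a heterozygote (Aa × aa) gives a 1:1 phenotypic ratio.
Expected counts for N = 1349 under a 1:1 ratio (total parts = 2):
  rough-coated: 1349 × 1/2 = 674.5
  smooth-coated: 1349 × 1/2 = 674.5
χ² = Σ (O − E)² / E
  rough-coated: (668 − 674.5)² / 674.5 = 0.0626
  smooth-coated: (681 − 674.5)² / 674.5 = 0.0626
χ² = 0.0626 + 0.0626 = 0.1252 ≈ 0.125

0.125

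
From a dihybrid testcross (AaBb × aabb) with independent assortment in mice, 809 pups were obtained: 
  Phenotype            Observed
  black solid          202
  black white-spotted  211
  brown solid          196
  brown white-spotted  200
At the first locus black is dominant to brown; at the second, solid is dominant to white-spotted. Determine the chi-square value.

0.597

A dihybrid testcross with independent assortment gives a 1:1:1:1 ratio.
Total ratio parts = 4. Expected numbers out of 809:
  black solid: 809 × 1/4 = 202.25
  black white-spotted: 809 × 1/4 = 202.25
  brown solid: 809 × 1/4 = 202.25
  brown white-spotted: 809 × 1/4 = 202.25
χ² = Σ (O − E)² / E
  black solid: (202 − 202.25)² / 202.25 = 0.0003
  black white-spotted: (211 − 202.25)² / 202.25 = 0.3786
  brown solid: (196 − 202.25)² / 202.25 = 0.1931
  brown white-spotted: (200 − 202.25)² / 202.25 = 0.0250
χ² = 0.0003 + 0.3786 + 0.1931 + 0.0250 = 0.597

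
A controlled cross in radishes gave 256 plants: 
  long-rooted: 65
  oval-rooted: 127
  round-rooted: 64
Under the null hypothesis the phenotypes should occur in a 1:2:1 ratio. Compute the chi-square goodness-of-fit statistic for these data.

0.023

Expected counts for N = 256 under a 1:2:1 ratio (total parts = 4):
  long-rooted: 256 × 1/4 = 64
  oval-rooted: 256 × 2/4 = 128
  round-rooted: 256 × 1/4 = 64
χ² = Σ (O − E)² / E
  long-rooted: (65 − 64)² / 64 = 0.0156
  oval-rooted: (127 − 128)² / 128 = 0.0078
  round-rooted: (64 − 64)² / 64 = 0.0000
χ² = 0.0156 + 0.0078 + 0.0000 = 0.0234 ≈ 0.023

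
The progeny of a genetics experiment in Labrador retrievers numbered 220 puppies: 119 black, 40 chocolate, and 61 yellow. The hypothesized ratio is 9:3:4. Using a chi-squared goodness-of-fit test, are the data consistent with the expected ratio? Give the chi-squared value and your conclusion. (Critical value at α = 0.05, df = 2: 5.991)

Under the 9:3:4 hypothesis (Σ ratio = 16, N = 220):
  black: 220 × 9/16 = 123.75
  chocolate: 220 × 3/16 = 41.25
  yellow: 220 × 4/16 = 55
χ² = Σ (O − E)² / E
  black: (119 − 123.75)² / 123.75 = 0.1823
  chocolate: (40 − 41.25)² / 41.25 = 0.0379
  yellow: (61 − 55)² / 55 = 0.6545
χ² = 0.1823 + 0.0379 + 0.6545 = 0.8747 ≈ 0.875
Degrees of freedom = 3 − 1 = 2; critical value at α = 0.05 is 5.991.
Since 0.875 < 5.991, we fail to reject the null hypothesis — the data are consistent with the 9:3:4 ratio.

0.875; consistent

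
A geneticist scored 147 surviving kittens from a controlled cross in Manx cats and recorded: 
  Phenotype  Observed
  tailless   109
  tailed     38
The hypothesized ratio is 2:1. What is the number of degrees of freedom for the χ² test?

1

A goodness-of-fit test with 2 phenotype classes has df = 2 − 1 = 1.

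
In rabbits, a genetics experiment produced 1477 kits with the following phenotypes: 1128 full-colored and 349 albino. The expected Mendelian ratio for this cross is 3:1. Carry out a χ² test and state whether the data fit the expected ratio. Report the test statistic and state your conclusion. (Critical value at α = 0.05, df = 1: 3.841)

The 3:1 ratio has 4 parts, so with N = 1477 the expected counts are:
  full-colored: 1477 × 3/4 = 1107.75
  albino: 1477 × 1/4 = 369.25
χ² = Σ (O − E)² / E
  full-colored: (1128 − 1107.75)² / 1107.75 = 0.3702
  albino: (349 − 369.25)² / 369.25 = 1.1105
χ² = 0.3702 + 1.1105 = 1.4807 ≈ 1.481
Degrees of freedom = 2 − 1 = 1; critical value at α = 0.05 is 3.841.
Since 1.481 < 3.841, we fail to reject the null hypothesis — the data are consistent with the 3:1 ratio.

1.481; consistent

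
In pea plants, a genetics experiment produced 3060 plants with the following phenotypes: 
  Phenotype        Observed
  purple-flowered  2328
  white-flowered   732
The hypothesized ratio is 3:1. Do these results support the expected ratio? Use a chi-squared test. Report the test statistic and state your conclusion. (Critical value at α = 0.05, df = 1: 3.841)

The 3:1 ratio has 4 parts, so with N = 3060 the expected counts are:
  purple-flowered: 3060 × 3/4 = 2295
  white-flowered: 3060 × 1/4 = 765
χ² = Σ (O − E)² / E
  purple-flowered: (2328 − 2295)² / 2295 = 0.4745
  white-flowered: (732 − 765)² / 765 = 1.4235
χ² = 0.4745 + 1.4235 = 1.898
Degrees of freedom = 2 − 1 = 1; critical value at α = 0.05 is 3.841.
Since 1.898 < 3.841, we fail to reject the null hypothesis — the data are consistent with the 3:1 ratio.

1.898; consistent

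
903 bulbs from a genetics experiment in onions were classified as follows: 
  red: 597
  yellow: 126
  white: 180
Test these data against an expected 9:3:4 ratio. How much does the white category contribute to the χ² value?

9.272

The 9:3:4 ratio has 16 parts, so with N = 903 the expected counts are:
  red: 903 × 9/16 = 507.9375
  yellow: 903 × 3/16 = 169.3125
  white: 903 × 4/16 = 225.75
Contribution of white: (180 − 225.75)² / 225.75 = 9.2716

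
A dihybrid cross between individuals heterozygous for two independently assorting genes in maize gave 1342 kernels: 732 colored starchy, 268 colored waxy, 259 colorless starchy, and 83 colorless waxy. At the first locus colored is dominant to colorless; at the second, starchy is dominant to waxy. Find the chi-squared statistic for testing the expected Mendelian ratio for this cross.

1.984

A dihybrid F₂ with independent assortment and complete dominance at both loci gives a 9:3:3:1 phenotypic ratio.
Total ratio parts = 16. Expected numbers out of 1342:
  colored starchy: 1342 × 9/16 = 754.875
  colored waxy: 1342 × 3/16 = 251.625
  colorless starchy: 1342 × 3/16 = 251.625
  colorless waxy: 1342 × 1/16 = 83.875
χ² = Σ (O − E)² / E
  colored starchy: (732 − 754.875)² / 754.875 = 0.6932
  colored waxy: (268 − 251.625)² / 251.625 = 1.0656
  colorless starchy: (259 − 251.625)² / 251.625 = 0.2162
  colorless waxy: (83 − 83.875)² / 83.875 = 0.0091
χ² = 0.6932 + 1.0656 + 0.2162 + 0.0091 = 1.9841 ≈ 1.984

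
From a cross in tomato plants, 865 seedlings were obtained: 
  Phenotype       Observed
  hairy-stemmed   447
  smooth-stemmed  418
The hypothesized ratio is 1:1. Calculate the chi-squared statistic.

0.972

Expected counts for N = 865 under a 1:1 ratio (total parts = 2):
  hairy-stemmed: 865 × 1/2 = 432.5
  smooth-stemmed: 865 × 1/2 = 432.5
χ² = Σ (O − E)² / E
  hairy-stemmed: (447 − 432.5)² / 432.5 = 0.4861
  smooth-stemmed: (418 − 432.5)² / 432.5 = 0.4861
χ² = 0.4861 + 0.4861 = 0.9722 ≈ 0.972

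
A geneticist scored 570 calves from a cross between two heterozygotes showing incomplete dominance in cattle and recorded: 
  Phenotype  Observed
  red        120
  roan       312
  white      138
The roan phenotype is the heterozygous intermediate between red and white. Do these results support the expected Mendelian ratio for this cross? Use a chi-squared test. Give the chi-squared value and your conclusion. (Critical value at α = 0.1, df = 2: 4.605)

6.253; not consistent

With incomplete dominance, a heterozygote × heterozygote cross gives a 1:2:1 phenotypic ratio.
Expected counts for N = 570 under a 1:2:1 ratio (total parts = 4):
  red: 570 × 1/4 = 142.5
  roan: 570 × 2/4 = 285
  white: 570 × 1/4 = 142.5
χ² = Σ (O − E)² / E
  red: (120 − 142.5)² / 142.5 = 3.5526
  roan: (312 − 285)² / 285 = 2.5579
  white: (138 − 142.5)² / 142.5 = 0.1421
χ² = 3.5526 + 2.5579 + 0.1421 = 6.2526 ≈ 6.253
Degrees of freedom = 3 − 1 = 2; critical value at α = 0.1 is 4.605.
Since 6.253 > 4.605, we reject the null hypothesis — the data do not fit the 1:2:1 ratio.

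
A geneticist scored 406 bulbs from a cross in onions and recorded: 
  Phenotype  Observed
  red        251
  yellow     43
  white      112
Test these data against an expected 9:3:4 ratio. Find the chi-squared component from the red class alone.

The 9:3:4 ratio has 16 parts, so with N = 406 the expected counts are:
  red: 406 × 9/16 = 228.375
  yellow: 406 × 3/16 = 76.125
  white: 406 × 4/16 = 101.5
Contribution of red: (251 − 228.375)² / 228.375 = 2.2414

2.241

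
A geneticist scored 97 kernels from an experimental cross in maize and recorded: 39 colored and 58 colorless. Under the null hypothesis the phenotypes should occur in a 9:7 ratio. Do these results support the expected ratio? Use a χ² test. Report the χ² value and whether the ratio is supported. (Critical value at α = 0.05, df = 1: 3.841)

10.146; not consistent

Total ratio parts = 16. Expected numbers out of 97:
  colored: 97 × 9/16 = 54.5625
  colorless: 97 × 7/16 = 42.4375
χ² = Σ (O − E)² / E
  colored: (39 − 54.5625)² / 54.5625 = 4.4388
  colorless: (58 − 42.4375)² / 42.4375 = 5.7070
χ² = 4.4388 + 5.7070 = 10.1458 ≈ 10.146
Degrees of freedom = 2 − 1 = 1; critical value at α = 0.05 is 3.841.
Since 10.146 > 3.841, we reject the null hypothesis — the data do not fit the 9:7 ratio.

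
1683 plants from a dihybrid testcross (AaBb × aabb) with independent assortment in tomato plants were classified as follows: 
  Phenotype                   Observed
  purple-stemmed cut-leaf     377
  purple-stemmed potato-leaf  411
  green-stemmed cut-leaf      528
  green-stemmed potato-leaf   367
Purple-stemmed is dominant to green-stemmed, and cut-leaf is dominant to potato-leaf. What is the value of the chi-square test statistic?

38.980

A dihybrid testcross with independent assortment gives a 1:1:1:1 ratio.
Under the 1:1:1:1 hypothesis (Σ ratio = 4, N = 1683):
  purple-stemmed cut-leaf: 1683 × 1/4 = 420.75
  purple-stemmed potato-leaf: 1683 × 1/4 = 420.75
  green-stemmed cut-leaf: 1683 × 1/4 = 420.75
  green-stemmed potato-leaf: 1683 × 1/4 = 420.75
χ² = Σ (O − E)² / E
  purple-stemmed cut-leaf: (377 − 420.75)² / 420.75 = 4.5492
  purple-stemmed potato-leaf: (411 − 420.75)² / 420.75 = 0.2259
  green-stemmed cut-leaf: (528 − 420.75)² / 420.75 = 27.3382
  green-stemmed potato-leaf: (367 − 420.75)² / 420.75 = 6.8665
χ² = 4.5492 + 0.2259 + 27.3382 + 6.8665 = 38.9798 ≈ 38.980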